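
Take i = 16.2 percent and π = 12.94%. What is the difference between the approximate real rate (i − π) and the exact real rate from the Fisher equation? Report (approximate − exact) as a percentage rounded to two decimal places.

0.37%

Approximate: r ≈ 16.200% − 12.940% = 3.2600%
Exact: (1 + 0.1620)/(1 + 0.1294) − 1 = 2.8865%
Error = 3.2600% − 2.8865% = 0.3735% → 0.37%.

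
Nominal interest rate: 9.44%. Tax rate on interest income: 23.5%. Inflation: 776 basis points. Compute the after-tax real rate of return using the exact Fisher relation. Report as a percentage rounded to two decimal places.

After-tax nominal return = 9.44% × (1 − 0.235) = 7.2216%.
1 + r = 1.072216 / 1.07760 = 0.995004
After-tax real rate = 0.995004 − 1 → -0.50%.

-0.50%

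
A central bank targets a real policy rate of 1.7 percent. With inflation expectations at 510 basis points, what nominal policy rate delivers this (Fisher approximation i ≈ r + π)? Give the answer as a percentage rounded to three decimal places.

i ≈ r + π = 1.7% + 5.1% = 6.800%.

6.800%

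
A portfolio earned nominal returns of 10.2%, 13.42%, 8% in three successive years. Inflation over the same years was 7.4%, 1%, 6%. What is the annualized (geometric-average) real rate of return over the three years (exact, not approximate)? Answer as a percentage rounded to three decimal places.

Nominal growth factor = 1.1020 × 1.1342 × 1.0800 = 1.34987947
Price-level growth factor = 1.0740 × 1.0100 × 1.0600 = 1.14982440
Real growth factor = 1.34987947 / 1.14982440 = 1.17398750
Annualized real rate = 1.17398750^(1/3) − 1 = 5.4924% → 5.492%.

5.492%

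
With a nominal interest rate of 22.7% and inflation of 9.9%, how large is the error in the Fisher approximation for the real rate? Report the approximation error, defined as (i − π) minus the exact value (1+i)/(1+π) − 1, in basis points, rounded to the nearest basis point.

115 basis points

Approximate: r ≈ 22.700% − 9.900% = 12.8000%
Exact: (1 + 0.2270)/(1 + 0.0990) − 1 = 11.6470%
Error = 12.8000% − 11.6470% = 1.1530% → 115 basis points.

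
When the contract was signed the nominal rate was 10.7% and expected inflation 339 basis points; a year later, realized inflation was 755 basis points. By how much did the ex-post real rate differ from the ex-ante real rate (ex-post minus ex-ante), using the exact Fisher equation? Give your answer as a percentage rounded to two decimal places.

Ex-ante: (1 + 0.1070)/(1 + 0.0339) − 1 = 7.0703%
Ex-post: (1 + 0.1070)/(1 + 0.0755) − 1 = 2.9289%
Difference (ex-post − ex-ante) = -4.1414% → -4.14%.

-4.14%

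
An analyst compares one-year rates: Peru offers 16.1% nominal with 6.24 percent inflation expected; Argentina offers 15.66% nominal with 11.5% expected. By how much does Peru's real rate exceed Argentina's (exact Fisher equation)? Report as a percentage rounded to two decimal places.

5.55%

Peru: (1 + 0.1610)/(1 + 0.0624) − 1 = 9.2809%
Argentina: (1 + 0.1566)/(1 + 0.1150) − 1 = 3.7309%
Differential = 9.2809% − 3.7309% = 5.5499% → 5.55%.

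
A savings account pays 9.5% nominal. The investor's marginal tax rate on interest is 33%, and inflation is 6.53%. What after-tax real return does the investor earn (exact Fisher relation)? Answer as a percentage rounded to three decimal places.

After-tax nominal return = 9.5% × (1 − 0.33) = 6.3650%.
1 + r = 1.06365 / 1.06530 = 0.998451
After-tax real rate = 0.998451 − 1 → -0.155%.

-0.155%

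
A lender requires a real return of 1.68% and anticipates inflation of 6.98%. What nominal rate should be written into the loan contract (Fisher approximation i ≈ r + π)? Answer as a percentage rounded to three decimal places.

i ≈ r + π = 1.68% + 6.98% = 8.660%.

8.660%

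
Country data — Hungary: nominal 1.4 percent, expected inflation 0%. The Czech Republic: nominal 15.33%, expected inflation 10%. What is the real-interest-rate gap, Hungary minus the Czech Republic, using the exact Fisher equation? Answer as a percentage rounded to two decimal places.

Hungary: (1 + 0.0140)/(1 + 0.0000) − 1 = 1.4000%
The Czech Republic: (1 + 0.1533)/(1 + 0.1000) − 1 = 4.8455%
Differential = 1.4000% − 4.8455% = -3.4455% → -3.45%.

-3.45%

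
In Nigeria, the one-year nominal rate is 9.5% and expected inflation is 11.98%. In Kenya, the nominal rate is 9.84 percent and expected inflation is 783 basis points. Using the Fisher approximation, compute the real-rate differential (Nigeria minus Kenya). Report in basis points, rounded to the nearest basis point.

Nigeria: 9.5% − 11.98% = -2.480%
Kenya: 9.84% − 7.83% = 2.010%
Differential = -4.490% → -449 basis points.

-449 basis points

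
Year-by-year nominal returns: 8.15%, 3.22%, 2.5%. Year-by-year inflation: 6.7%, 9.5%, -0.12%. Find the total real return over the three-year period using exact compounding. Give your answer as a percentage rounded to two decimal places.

Nominal growth factor = 1.0815 × 1.0322 × 1.0250 = 1.144232
Price-level growth factor = 1.0670 × 1.0950 × 0.9988 = 1.166963
Real growth factor = 1.144232 / 1.166963 = 0.980522
Total real return = 0.980522 − 1 → -1.95%.

-1.95%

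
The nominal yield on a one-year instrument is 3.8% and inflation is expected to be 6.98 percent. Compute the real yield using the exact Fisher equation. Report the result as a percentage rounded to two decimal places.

-2.97%

1 + r = 1.03800 / 1.06980 = 0.970275
r = 0.970275 − 1 = -2.9725%, i.e. -2.97%.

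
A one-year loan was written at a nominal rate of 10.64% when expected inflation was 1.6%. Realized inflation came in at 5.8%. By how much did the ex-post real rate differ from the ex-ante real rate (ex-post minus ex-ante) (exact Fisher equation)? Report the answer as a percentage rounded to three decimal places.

Ex-ante: (1 + 0.1064)/(1 + 0.0160) − 1 = 8.8976%
Ex-post: (1 + 0.1064)/(1 + 0.0580) − 1 = 4.5747%
Difference (ex-post − ex-ante) = -4.3230% → -4.323%.

-4.323%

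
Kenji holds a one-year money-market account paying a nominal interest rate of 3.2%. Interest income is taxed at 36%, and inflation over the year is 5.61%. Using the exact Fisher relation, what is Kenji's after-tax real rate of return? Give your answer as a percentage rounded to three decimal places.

-3.373%

After-tax nominal return = 3.2% × (1 − 0.36) = 2.0480%.
1 + r = 1.02048 / 1.05610 = 0.966272
After-tax real rate = 0.966272 − 1 → -3.373%.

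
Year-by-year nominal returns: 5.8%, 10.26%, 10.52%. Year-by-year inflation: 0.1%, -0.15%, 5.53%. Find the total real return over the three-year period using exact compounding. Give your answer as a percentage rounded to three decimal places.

Nominal growth factor = 1.0580 × 1.1026 × 1.1052 = 1.289272
Price-level growth factor = 1.0010 × 0.9985 × 1.0553 = 1.054771
Real growth factor = 1.289272 / 1.054771 = 1.222324
Total real return = 1.222324 − 1 → 22.232%.

22.232%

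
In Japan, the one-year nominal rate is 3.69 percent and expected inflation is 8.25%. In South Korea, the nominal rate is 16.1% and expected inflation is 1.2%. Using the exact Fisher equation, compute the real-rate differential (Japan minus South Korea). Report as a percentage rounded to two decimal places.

Japan: (1 + 0.0369)/(1 + 0.0825) − 1 = -4.2125%
South Korea: (1 + 0.1610)/(1 + 0.0120) − 1 = 14.7233%
Differential = -4.2125% − 14.7233% = -18.9358% → -18.94%.

-18.94%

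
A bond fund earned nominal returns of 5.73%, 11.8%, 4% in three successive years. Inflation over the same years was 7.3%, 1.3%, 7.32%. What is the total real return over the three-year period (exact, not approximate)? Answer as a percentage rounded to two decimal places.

5.39%

Compound the nominal returns: 1.0573 × 1.1180 × 1.0400 = 1.229344.
Compound inflation: 1.0730 × 1.0130 × 1.0732 = 1.166514.
Deflate: 1.229344 / 1.166514 = 1.053862.
Total real return = 1.053862 − 1 → 5.39%.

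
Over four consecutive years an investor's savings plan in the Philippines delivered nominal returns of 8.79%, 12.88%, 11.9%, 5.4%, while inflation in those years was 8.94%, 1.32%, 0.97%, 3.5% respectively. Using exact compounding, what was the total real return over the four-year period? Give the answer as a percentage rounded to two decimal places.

25.56%

Compound the nominal returns: 1.0879 × 1.1288 × 1.1190 × 1.0540 = 1.448361.
Compound inflation: 1.0894 × 1.0132 × 1.0097 × 1.0350 = 1.153494.
Deflate: 1.448361 / 1.153494 = 1.255629.
Total real return = 1.255629 − 1 → 25.56%.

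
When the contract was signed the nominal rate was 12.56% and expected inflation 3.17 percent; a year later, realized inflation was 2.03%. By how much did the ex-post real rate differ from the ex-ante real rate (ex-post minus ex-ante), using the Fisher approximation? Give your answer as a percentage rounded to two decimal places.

Ex-ante: 12.56% − 3.17% = 9.390%
Ex-post: 12.56% − 2.03% = 10.530%
Difference (ex-post − ex-ante) = 1.1400% → 1.14%.

1.14%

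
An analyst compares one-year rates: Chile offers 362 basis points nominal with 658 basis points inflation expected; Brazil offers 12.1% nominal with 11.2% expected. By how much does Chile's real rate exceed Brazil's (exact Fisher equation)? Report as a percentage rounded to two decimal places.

-3.59%

Chile: (1 + 0.0362)/(1 + 0.0658) − 1 = -2.7773%
Brazil: (1 + 0.1210)/(1 + 0.1120) − 1 = 0.8094%
Differential = -2.7773% − 0.8094% = -3.5866% → -3.59%.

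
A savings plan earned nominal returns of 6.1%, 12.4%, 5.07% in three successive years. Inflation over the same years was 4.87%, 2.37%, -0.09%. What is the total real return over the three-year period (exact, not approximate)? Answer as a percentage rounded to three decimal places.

16.823%

Compound the nominal returns: 1.0610 × 1.1240 × 1.0507 = 1.253027.
Compound inflation: 1.0487 × 1.0237 × 0.9991 = 1.072588.
Deflate: 1.253027 / 1.072588 = 1.168228.
Total real return = 1.168228 − 1 → 16.823%.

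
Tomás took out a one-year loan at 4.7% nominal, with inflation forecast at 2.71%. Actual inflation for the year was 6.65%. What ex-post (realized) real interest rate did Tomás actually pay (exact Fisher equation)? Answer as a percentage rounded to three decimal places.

-1.828%

Ex-post: (1 + 0.0470)/(1 + 0.0665) − 1 = -1.8284%
So the realized real rate is -1.828%.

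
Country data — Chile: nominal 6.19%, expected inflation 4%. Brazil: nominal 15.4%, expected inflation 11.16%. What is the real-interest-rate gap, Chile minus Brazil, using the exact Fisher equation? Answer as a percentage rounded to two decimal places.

-1.71%

Chile: (1 + 0.0619)/(1 + 0.0400) − 1 = 2.1058%
Brazil: (1 + 0.1540)/(1 + 0.1116) − 1 = 3.8143%
Differential = 2.1058% − 3.8143% = -1.7086% → -1.71%.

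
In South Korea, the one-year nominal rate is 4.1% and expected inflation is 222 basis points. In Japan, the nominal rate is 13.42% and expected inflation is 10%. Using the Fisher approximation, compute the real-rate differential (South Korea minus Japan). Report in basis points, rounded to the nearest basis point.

-154 basis points

South Korea: 4.1% − 2.22% = 1.880%
Japan: 13.42% − 10% = 3.420%
Differential = -1.540% → -154 basis points.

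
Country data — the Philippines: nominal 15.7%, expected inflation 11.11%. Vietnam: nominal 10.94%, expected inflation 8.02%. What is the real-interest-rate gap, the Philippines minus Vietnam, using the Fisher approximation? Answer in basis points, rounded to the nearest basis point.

167 basis points

The Philippines: 15.7% − 11.11% = 4.590%
Vietnam: 10.94% − 8.02% = 2.920%
Differential = 1.670% → 167 basis points.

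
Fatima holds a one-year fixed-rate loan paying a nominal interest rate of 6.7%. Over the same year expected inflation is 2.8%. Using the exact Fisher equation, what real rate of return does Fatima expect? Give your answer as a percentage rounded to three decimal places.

3.794%

By the Fisher equation, 1 + r = (1 + i)/(1 + π).
1 + r = 1.06700 / 1.02800 = 1.037938
r = 1.037938 − 1 = 3.7938%, i.e. 3.794%.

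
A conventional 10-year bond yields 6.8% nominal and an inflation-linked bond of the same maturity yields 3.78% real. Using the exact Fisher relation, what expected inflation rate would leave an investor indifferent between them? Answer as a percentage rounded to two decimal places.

2.91%

(1 + π) = (1 + i)/(1 + r) = 1.06800 / 1.03780 = 1.029100
Break-even inflation = 1.029100 − 1 → 2.91%.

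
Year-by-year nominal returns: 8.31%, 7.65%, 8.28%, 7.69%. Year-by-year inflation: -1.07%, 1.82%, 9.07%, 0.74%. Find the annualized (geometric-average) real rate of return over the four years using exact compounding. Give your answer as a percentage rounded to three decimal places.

Nominal growth factor = 1.0831 × 1.0765 × 1.0828 × 1.0769 = 1.35958453
Price-level growth factor = 0.9893 × 1.0182 × 1.0907 × 1.0074 = 1.10679799
Real growth factor = 1.35958453 / 1.10679799 = 1.22839447
Annualized real rate = 1.22839447^(1/4) − 1 = 5.2772% → 5.277%.

5.277%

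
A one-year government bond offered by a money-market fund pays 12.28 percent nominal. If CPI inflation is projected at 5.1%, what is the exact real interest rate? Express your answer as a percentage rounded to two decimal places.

6.83%

1 + r = 1.12280 / 1.05100 = 1.068316
r = 1.068316 − 1 = 6.8316%, i.e. 6.83%.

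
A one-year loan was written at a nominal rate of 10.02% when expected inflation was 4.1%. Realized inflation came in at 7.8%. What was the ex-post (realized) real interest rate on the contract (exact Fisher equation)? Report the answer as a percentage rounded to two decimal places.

Ex-post: (1 + 0.1002)/(1 + 0.0780) − 1 = 2.0594%
So the realized real rate is 2.06%.

2.06%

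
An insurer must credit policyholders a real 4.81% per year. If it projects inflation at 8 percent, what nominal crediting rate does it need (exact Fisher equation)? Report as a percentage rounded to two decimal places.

13.19%

(1 + i) = (1 + r)(1 + π) = 1.04810 × 1.08000 = 1.131948
i = 1.131948 − 1, so the required nominal rate is 13.19%.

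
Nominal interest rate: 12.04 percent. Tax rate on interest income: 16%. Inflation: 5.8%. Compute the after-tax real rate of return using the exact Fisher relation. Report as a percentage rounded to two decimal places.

After-tax nominal return = 12.04% × (1 − 0.16) = 10.1136%.
1 + r = 1.101136 / 1.05800 = 1.040771
After-tax real rate = 1.040771 − 1 → 4.08%.

4.08%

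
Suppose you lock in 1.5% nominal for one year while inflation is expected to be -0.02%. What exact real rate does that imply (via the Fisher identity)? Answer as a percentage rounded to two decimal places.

By the Fisher identity, 1 + r = (1 + i)/(1 + π).
1 + r = 1.01500 / 0.99980 = 1.015203
r = 1.015203 − 1 = 1.5203%, i.e. 1.52%.

1.52%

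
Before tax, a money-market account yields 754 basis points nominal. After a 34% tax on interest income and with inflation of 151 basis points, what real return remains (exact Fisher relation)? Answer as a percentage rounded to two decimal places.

3.41%

After-tax nominal return = 7.54% × (1 − 0.34) = 4.9764%.
1 + r = 1.049764 / 1.01510 = 1.034148
After-tax real rate = 1.034148 − 1 → 3.41%.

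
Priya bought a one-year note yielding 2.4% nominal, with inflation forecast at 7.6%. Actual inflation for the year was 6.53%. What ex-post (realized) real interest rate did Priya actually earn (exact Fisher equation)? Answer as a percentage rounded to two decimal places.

-3.88%

Ex-post: (1 + 0.0240)/(1 + 0.0653) − 1 = -3.8768%
So the realized real rate is -3.88%.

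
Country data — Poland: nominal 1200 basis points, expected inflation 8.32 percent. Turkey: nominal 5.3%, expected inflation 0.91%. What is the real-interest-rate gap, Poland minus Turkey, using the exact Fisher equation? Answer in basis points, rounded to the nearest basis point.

-95 basis points

Poland: (1 + 0.1200)/(1 + 0.0832) − 1 = 3.3973%
Turkey: (1 + 0.0530)/(1 + 0.0091) − 1 = 4.3504%
Differential = 3.3973% − 4.3504% = -0.9531% → -95 basis points.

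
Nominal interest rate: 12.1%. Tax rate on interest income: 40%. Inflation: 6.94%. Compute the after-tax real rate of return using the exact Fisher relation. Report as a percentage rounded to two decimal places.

After-tax nominal return = 12.1% × (1 − 0.4) = 7.2600%.
1 + r = 1.07260 / 1.06940 = 1.002992
After-tax real rate = 1.002992 − 1 → 0.30%.

0.30%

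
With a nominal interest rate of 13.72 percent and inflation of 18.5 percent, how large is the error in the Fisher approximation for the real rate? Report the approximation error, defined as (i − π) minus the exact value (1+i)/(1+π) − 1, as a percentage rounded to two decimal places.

Approximate: r ≈ 13.720% − 18.500% = -4.7800%
Exact: (1 + 0.1372)/(1 + 0.1850) − 1 = -4.0338%
Error = -4.7800% − (-4.0338%) = -0.7462% → -0.75%.

-0.75%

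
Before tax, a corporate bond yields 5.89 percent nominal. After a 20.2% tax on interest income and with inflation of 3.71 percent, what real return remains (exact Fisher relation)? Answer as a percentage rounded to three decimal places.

After-tax nominal return = 5.89% × (1 − 0.202) = 4.70022%.
1 + r = 1.0470022 / 1.03710 = 1.009548
After-tax real rate = 1.009548 − 1 → 0.955%.

0.955%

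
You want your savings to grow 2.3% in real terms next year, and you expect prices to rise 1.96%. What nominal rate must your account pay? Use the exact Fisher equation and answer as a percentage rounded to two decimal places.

(1 + i) = (1 + r)(1 + π) = 1.02300 × 1.01960 = 1.0430508
i = 1.0430508 − 1, so the required nominal rate is 4.31%.

4.31%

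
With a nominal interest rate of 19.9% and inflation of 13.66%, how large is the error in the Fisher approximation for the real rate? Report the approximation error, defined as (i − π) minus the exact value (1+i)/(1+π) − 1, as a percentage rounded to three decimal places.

Approximate: r ≈ 19.900% − 13.660% = 6.2400%
Exact: (1 + 0.1990)/(1 + 0.1366) − 1 = 5.4901%
Error = 6.2400% − 5.4901% = 0.7499% → 0.750%.

0.750%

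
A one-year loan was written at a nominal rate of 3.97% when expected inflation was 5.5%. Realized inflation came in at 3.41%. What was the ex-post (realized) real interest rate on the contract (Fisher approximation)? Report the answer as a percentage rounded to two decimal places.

0.56%

Ex-post: 3.97% − 3.41% = 0.560%
So the realized real rate is 0.56%.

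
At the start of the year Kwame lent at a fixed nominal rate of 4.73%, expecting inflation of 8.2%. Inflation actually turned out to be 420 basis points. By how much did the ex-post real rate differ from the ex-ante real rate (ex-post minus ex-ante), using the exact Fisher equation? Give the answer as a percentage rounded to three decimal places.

Ex-ante: (1 + 0.0473)/(1 + 0.0820) − 1 = -3.2070%
Ex-post: (1 + 0.0473)/(1 + 0.0420) − 1 = 0.5086%
Difference (ex-post − ex-ante) = 3.7157% → 3.716%.

3.716%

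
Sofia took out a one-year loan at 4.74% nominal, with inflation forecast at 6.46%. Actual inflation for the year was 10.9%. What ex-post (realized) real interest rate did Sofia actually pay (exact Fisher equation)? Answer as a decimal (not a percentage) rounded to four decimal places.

-0.0555

Ex-post: (1 + 0.0474)/(1 + 0.1090) − 1 = -5.5546%
So the realized real rate is -0.0555.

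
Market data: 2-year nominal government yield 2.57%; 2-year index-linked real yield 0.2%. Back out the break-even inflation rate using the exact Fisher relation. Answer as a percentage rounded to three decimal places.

(1 + π) = (1 + i)/(1 + r) = 1.02570 / 1.00200 = 1.023653
Break-even inflation = 1.023653 − 1 → 2.365%.

2.365%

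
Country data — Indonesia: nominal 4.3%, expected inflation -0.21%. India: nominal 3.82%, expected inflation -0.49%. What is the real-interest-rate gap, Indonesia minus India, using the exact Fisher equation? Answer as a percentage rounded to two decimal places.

0.19%

Indonesia: (1 + 0.0430)/(1 − 0.0021) − 1 = 4.5195%
India: (1 + 0.0382)/(1 − 0.0049) − 1 = 4.3312%
Differential = 4.5195% − 4.3312% = 0.1883% → 0.19%.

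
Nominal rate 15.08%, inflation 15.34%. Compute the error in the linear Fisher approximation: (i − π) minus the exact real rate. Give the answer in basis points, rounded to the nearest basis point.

Approximate: r ≈ 15.080% − 15.340% = -0.2600%
Exact: (1 + 0.1508)/(1 + 0.1534) − 1 = -0.2254%
Error = -0.2600% − (-0.2254%) = -0.0346% → -3 basis points.

-3 basis points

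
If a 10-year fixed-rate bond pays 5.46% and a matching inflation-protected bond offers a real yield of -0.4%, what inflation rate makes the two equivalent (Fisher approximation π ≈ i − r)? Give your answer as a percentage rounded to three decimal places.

π ≈ i − r = 5.46% − (-0.4%) → 5.860%.

5.860%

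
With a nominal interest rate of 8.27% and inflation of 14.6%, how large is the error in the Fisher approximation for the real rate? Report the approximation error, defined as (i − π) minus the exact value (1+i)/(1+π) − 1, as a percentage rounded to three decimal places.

-0.806%

Approximate: r ≈ 8.270% − 14.600% = -6.3300%
Exact: (1 + 0.0827)/(1 + 0.1460) − 1 = -5.5236%
Error = -6.3300% − (-5.5236%) = -0.8064% → -0.806%.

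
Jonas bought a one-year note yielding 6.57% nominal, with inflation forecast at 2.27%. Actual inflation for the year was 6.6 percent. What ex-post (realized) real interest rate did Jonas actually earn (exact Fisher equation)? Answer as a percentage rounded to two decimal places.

Ex-post: (1 + 0.0657)/(1 + 0.0660) − 1 = -0.0281%
So the realized real rate is -0.03%.

-0.03%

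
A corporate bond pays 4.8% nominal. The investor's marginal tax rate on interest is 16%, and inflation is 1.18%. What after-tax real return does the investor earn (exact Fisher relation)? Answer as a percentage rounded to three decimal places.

2.819%

After-tax nominal return = 4.8% × (1 − 0.16) = 4.0320%.
1 + r = 1.04032 / 1.01180 = 1.028187
After-tax real rate = 1.028187 − 1 → 2.819%.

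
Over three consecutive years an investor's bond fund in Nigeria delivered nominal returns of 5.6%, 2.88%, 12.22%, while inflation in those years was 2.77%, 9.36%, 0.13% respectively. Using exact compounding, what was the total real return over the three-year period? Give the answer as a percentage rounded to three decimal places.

8.337%

Nominal growth factor = 1.0560 × 1.0288 × 1.1222 = 1.219172
Price-level growth factor = 1.0277 × 1.0936 × 1.0013 = 1.125354
Real growth factor = 1.219172 / 1.125354 = 1.083368
Total real return = 1.083368 − 1 → 8.337%.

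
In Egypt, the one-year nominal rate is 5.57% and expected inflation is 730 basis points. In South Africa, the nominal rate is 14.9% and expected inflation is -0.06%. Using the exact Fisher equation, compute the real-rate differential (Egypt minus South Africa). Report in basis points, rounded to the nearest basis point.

Egypt: (1 + 0.0557)/(1 + 0.0730) − 1 = -1.6123%
South Africa: (1 + 0.1490)/(1 − 0.0006) − 1 = 14.9690%
Differential = -1.6123% − 14.9690% = -16.5813% → -1658 basis points.

-1658 basis points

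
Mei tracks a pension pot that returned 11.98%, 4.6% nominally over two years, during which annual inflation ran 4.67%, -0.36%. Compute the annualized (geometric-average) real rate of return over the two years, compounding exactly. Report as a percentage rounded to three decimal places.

Compound the nominal returns: 1.1198 × 1.0460 = 1.17131080.
Compound inflation: 1.0467 × 0.9964 = 1.04293188.
Deflate: 1.17131080 / 1.04293188 = 1.12309425.
Annualized real rate = 1.12309425^(1/2) − 1 = 5.9761% → 5.976%.

5.976%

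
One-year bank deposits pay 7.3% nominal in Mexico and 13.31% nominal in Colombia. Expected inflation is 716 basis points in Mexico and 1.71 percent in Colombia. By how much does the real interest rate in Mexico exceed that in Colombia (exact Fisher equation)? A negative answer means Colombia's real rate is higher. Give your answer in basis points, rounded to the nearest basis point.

Mexico: (1 + 0.0730)/(1 + 0.0716) − 1 = 0.1306%
Colombia: (1 + 0.1331)/(1 + 0.0171) − 1 = 11.4050%
Differential = 0.1306% − 11.4050% = -11.2743% → -1127 basis points.

-1127 basis points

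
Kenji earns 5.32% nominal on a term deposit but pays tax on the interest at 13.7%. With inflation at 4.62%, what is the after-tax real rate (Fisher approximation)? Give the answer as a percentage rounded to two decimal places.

After-tax nominal return = 5.32% × (1 − 0.137) = 4.59116%.
r ≈ 4.59116% − 4.62% → -0.03%.

-0.03%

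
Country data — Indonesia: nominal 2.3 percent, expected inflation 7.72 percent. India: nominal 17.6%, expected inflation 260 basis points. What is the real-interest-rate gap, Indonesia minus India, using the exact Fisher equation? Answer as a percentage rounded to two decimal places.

-19.65%

Indonesia: (1 + 0.0230)/(1 + 0.0772) − 1 = -5.0316%
India: (1 + 0.1760)/(1 + 0.0260) − 1 = 14.6199%
Differential = -5.0316% − 14.6199% = -19.6514% → -19.65%.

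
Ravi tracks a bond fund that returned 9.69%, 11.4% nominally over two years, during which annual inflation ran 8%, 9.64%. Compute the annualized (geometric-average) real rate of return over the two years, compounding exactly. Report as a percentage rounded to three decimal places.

1.585%

Nominal growth factor = 1.0969 × 1.1140 = 1.22194660
Price-level growth factor = 1.0800 × 1.0964 = 1.18411200
Real growth factor = 1.22194660 / 1.18411200 = 1.03195188
Annualized real rate = 1.03195188^(1/2) − 1 = 1.5850% → 1.585%.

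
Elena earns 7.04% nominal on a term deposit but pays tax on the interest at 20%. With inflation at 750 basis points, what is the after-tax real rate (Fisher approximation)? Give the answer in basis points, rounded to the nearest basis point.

-187 basis points

After-tax nominal return = 7.04% × (1 − 0.2) = 5.6320%.
r ≈ 5.6320% − 7.5% → -187 basis points.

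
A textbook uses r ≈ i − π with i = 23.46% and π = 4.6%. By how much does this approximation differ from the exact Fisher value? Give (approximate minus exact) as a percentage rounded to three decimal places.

0.829%

Approximate: r ≈ 23.460% − 4.600% = 18.8600%
Exact: (1 + 0.2346)/(1 + 0.0460) − 1 = 18.0306%
Error = 18.8600% − 18.0306% = 0.8294% → 0.829%.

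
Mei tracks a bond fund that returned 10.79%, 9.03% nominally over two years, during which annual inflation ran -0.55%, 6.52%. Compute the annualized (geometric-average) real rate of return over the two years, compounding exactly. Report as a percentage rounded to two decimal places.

Compound the nominal returns: 1.1079 × 1.0903 = 1.20794337.
Compound inflation: 0.9945 × 1.0652 = 1.05934140.
Deflate: 1.20794337 / 1.05934140 = 1.14027770.
Annualized real rate = 1.14027770^(1/2) − 1 = 6.7838% → 6.78%.

6.78%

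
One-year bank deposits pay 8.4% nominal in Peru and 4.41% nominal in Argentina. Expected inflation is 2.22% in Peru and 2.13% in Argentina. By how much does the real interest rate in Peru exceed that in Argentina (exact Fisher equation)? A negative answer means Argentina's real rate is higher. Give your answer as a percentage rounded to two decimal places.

Peru: (1 + 0.0840)/(1 + 0.0222) − 1 = 6.0458%
Argentina: (1 + 0.0441)/(1 + 0.0213) − 1 = 2.2324%
Differential = 6.0458% − 2.2324% = 3.8133% → 3.81%.

3.81%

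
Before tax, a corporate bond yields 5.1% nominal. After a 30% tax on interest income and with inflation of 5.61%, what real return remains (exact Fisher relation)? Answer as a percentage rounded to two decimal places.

After-tax nominal return = 5.1% × (1 − 0.3) = 3.5700%.
1 + r = 1.03570 / 1.05610 = 0.980684
After-tax real rate = 0.980684 − 1 → -1.93%.

-1.93%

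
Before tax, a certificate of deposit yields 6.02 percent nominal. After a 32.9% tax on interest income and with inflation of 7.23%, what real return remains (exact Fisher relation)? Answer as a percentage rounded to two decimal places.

After-tax nominal return = 6.02% × (1 − 0.329) = 4.03942%.
1 + r = 1.0403942 / 1.07230 = 0.970245
After-tax real rate = 0.970245 − 1 → -2.98%.

-2.98%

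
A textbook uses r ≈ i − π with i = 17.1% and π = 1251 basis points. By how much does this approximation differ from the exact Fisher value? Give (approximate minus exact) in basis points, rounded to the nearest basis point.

51 basis points

Approximate: r ≈ 17.100% − 12.510% = 4.5900%
Exact: (1 + 0.1710)/(1 + 0.1251) − 1 = 4.0796%
Error = 4.5900% − 4.0796% = 0.5104% → 51 basis points.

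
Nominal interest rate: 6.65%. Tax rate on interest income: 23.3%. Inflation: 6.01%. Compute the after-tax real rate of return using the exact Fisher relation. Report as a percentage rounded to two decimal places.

After-tax nominal return = 6.65% × (1 − 0.233) = 5.10055%.
1 + r = 1.0510055 / 1.06010 = 0.991421
After-tax real rate = 0.991421 − 1 → -0.86%.

-0.86%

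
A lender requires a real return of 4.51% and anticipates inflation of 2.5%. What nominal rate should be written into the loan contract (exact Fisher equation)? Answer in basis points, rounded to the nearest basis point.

712 basis points

(1 + i) = (1 + r)(1 + π) = 1.04510 × 1.02500 = 1.0712275
i = 1.0712275 − 1, so the required nominal rate is 712 basis points.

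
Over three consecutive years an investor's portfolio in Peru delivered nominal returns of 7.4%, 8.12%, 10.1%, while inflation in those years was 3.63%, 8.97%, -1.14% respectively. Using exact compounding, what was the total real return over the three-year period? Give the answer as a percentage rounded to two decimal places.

14.52%

Nominal growth factor = 1.0740 × 1.0812 × 1.1010 = 1.278491
Price-level growth factor = 1.0363 × 1.0897 × 0.9886 = 1.116383
Real growth factor = 1.278491 / 1.116383 = 1.145209
Total real return = 1.145209 − 1 → 14.52%.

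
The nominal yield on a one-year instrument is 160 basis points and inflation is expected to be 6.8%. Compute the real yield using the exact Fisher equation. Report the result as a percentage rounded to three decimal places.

1 + r = 1.01600 / 1.06800 = 0.951311
r = 0.951311 − 1 = -4.8689%, i.e. -4.869%.

-4.869%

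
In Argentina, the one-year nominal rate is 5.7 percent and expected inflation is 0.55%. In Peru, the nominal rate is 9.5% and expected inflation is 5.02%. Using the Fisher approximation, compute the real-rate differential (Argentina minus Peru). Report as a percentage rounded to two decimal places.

0.67%

Argentina: 5.7% − 0.55% = 5.150%
Peru: 9.5% − 5.02% = 4.480%
Differential = 0.670% → 0.67%.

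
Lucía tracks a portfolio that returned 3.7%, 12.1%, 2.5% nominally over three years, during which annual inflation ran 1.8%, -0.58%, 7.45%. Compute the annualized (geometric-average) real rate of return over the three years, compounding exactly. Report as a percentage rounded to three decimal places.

Compound the nominal returns: 1.0370 × 1.1210 × 1.0250 = 1.19153893.
Compound inflation: 1.0180 × 0.9942 × 1.0745 = 1.08749672.
Deflate: 1.19153893 / 1.08749672 = 1.09567128.
Annualized real rate = 1.09567128^(1/3) − 1 = 3.0924% → 3.092%.

3.092%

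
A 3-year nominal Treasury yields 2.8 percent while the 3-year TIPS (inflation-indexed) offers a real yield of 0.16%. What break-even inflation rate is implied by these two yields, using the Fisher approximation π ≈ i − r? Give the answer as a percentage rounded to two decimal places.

π ≈ i − r = 2.8% − 0.16% → 2.64%.

2.64%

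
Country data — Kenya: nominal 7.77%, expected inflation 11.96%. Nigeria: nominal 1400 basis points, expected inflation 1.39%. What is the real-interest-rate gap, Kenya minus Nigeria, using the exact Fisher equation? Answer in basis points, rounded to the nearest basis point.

-1618 basis points

Kenya: (1 + 0.0777)/(1 + 0.1196) − 1 = -3.7424%
Nigeria: (1 + 0.1400)/(1 + 0.0139) − 1 = 12.4371%
Differential = -3.7424% − 12.4371% = -16.1795% → -1618 basis points.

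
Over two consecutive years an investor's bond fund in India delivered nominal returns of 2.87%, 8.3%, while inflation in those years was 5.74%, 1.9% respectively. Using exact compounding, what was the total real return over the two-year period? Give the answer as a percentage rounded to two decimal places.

3.40%

Nominal growth factor = 1.0287 × 1.0830 = 1.114082
Price-level growth factor = 1.0574 × 1.0190 = 1.077491
Real growth factor = 1.114082 / 1.077491 = 1.033960
Total real return = 1.033960 − 1 → 3.40%.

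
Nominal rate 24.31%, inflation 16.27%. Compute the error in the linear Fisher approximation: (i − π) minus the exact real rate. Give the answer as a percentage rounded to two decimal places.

Approximate: r ≈ 24.310% − 16.270% = 8.0400%
Exact: (1 + 0.2431)/(1 + 0.1627) − 1 = 6.9149%
Error = 8.0400% − 6.9149% = 1.1251% → 1.13%.

1.13%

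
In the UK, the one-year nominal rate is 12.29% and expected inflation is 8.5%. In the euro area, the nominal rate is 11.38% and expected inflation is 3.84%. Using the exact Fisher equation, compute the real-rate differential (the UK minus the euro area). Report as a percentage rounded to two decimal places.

-3.77%

The UK: (1 + 0.1229)/(1 + 0.0850) − 1 = 3.4931%
The euro area: (1 + 0.1138)/(1 + 0.0384) − 1 = 7.2612%
Differential = 3.4931% − 7.2612% = -3.7681% → -3.77%.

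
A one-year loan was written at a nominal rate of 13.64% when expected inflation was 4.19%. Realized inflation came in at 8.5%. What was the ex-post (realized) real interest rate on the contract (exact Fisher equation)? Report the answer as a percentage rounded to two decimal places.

4.74%

Ex-post: (1 + 0.1364)/(1 + 0.0850) − 1 = 4.7373%
So the realized real rate is 4.74%.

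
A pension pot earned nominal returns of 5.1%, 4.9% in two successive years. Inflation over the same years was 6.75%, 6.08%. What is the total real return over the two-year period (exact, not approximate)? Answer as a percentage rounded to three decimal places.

-2.641%

Compound the nominal returns: 1.0510 × 1.0490 = 1.102499.
Compound inflation: 1.0675 × 1.0608 = 1.132404.
Deflate: 1.102499 / 1.132404 = 0.973592.
Total real return = 0.973592 − 1 → -2.641%.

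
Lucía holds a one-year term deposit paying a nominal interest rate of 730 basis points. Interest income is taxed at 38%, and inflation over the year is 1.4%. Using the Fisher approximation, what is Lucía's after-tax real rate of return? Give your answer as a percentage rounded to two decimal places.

After-tax nominal return = 7.3% × (1 − 0.38) = 4.5260%.
r ≈ 4.5260% − 1.4% → 3.13%.

3.13%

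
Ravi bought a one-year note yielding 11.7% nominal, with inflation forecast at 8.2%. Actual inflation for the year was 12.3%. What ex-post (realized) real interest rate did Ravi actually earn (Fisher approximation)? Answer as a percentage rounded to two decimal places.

Ex-post: 11.7% − 12.3% = -0.600%
So the realized real rate is -0.60%.

-0.60%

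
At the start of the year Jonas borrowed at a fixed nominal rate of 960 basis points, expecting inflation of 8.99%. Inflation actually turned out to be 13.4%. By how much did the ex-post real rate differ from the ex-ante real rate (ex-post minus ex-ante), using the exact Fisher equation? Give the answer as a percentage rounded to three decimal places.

-3.911%

Ex-ante: (1 + 0.0960)/(1 + 0.0899) − 1 = 0.5597%
Ex-post: (1 + 0.0960)/(1 + 0.1340) − 1 = -3.3510%
Difference (ex-post − ex-ante) = -3.9107% → -3.911%.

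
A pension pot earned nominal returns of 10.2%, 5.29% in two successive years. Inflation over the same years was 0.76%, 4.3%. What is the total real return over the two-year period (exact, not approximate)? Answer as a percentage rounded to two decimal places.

Compound the nominal returns: 1.1020 × 1.0529 = 1.160296.
Compound inflation: 1.0076 × 1.0430 = 1.050927.
Deflate: 1.160296 / 1.050927 = 1.104069.
Total real return = 1.104069 − 1 → 10.41%.

10.41%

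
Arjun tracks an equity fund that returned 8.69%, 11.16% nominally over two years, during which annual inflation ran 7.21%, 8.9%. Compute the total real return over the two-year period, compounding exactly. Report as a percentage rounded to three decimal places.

Nominal growth factor = 1.0869 × 1.1116 = 1.208198
Price-level growth factor = 1.0721 × 1.0890 = 1.167517
Real growth factor = 1.208198 / 1.167517 = 1.034844
Total real return = 1.034844 − 1 → 3.484%.

3.484%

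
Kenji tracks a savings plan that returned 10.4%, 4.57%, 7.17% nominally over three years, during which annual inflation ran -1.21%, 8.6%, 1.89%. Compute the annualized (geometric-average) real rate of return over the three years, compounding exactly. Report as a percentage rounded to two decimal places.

Compound the nominal returns: 1.1040 × 1.0457 × 1.0717 = 1.23722707.
Compound inflation: 0.9879 × 1.0860 × 1.0189 = 1.09313644.
Deflate: 1.23722707 / 1.09313644 = 1.13181394.
Annualized real rate = 1.13181394^(1/3) − 1 = 4.2137% → 4.21%.

4.21%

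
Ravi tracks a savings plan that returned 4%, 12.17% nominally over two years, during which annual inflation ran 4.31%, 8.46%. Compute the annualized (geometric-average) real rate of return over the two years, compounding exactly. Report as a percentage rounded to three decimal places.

Nominal growth factor = 1.0400 × 1.1217 = 1.16656800
Price-level growth factor = 1.0431 × 1.0846 = 1.13134626
Real growth factor = 1.16656800 / 1.13134626 = 1.03113259
Annualized real rate = 1.03113259^(1/2) − 1 = 1.5447% → 1.545%.

1.545%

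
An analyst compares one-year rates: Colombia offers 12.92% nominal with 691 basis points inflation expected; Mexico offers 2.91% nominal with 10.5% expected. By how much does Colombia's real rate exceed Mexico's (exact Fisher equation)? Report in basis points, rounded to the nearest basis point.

Colombia: (1 + 0.1292)/(1 + 0.0691) − 1 = 5.6216%
Mexico: (1 + 0.0291)/(1 + 0.1050) − 1 = -6.8688%
Differential = 5.6216% − (-6.8688%) = 12.4903% → 1249 basis points.

1249 basis points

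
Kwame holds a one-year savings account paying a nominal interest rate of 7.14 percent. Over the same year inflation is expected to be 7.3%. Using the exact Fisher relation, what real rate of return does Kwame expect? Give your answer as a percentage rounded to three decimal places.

By the Fisher relation, 1 + r = (1 + i)/(1 + π).
1 + r = 1.07140 / 1.07300 = 0.998509
r = 0.998509 − 1 = -0.1491%, i.e. -0.149%.

-0.149%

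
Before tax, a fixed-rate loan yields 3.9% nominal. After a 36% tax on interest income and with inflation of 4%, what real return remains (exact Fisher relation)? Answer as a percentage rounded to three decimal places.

After-tax nominal return = 3.9% × (1 − 0.36) = 2.4960%.
1 + r = 1.02496 / 1.04000 = 0.985538
After-tax real rate = 0.985538 − 1 → -1.446%.

-1.446%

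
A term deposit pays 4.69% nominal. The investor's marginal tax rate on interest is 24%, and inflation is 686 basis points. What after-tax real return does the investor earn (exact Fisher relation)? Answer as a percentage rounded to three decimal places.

After-tax nominal return = 4.69% × (1 − 0.24) = 3.5644%.
1 + r = 1.035644 / 1.06860 = 0.969160
After-tax real rate = 0.969160 − 1 → -3.084%.

-3.084%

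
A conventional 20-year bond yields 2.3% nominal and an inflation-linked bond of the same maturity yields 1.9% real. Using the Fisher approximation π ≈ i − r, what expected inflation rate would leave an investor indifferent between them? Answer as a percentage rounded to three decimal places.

π ≈ i − r = 2.3% − 1.9% → 0.400%.

0.400%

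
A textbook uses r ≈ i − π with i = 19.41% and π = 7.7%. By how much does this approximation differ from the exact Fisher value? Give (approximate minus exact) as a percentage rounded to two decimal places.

0.84%

Approximate: r ≈ 19.410% − 7.700% = 11.7100%
Exact: (1 + 0.1941)/(1 + 0.0770) − 1 = 10.8728%
Error = 11.7100% − 10.8728% = 0.8372% → 0.84%.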